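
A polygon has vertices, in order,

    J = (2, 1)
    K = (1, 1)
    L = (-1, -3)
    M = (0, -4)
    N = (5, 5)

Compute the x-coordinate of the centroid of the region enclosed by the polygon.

32/27

Apply the shoelace formula. First the cross-terms c_i = x_i·y_{i+1} − x_{i+1}·y_i:
  1, -2, 4, 20, -5  ⇒  2A = 18, A = 9.
Then Σ (x_i + x_{i+1})·c_i = 64, so x̄ = 64 / (6·9) = 32/27.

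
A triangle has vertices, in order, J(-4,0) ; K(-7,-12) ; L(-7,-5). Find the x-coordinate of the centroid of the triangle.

-6

Apply Gauss's area formula. First the cross-terms c_i = x_i·y_{i+1} − x_{i+1}·y_i:
  48, -49, -20  ⇒  2A = -21, A = -10.5.
Then Σ (x_i + x_{i+1})·c_i = 378, so x̄ = 378 / (6·(-10.5)) = -6.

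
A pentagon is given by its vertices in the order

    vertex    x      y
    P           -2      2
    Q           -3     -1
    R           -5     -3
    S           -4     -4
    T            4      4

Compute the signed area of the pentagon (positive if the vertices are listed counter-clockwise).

18

Apply the shoelace formula: 2A = Σ (x_i·y_{i+1} − x_{i+1}·y_i), indices taken mod 5.
Σ = (8) + (4) + (8) + (0) + (16) = 36
Signed area = Σ/2 = 18 (positive ⇒ counter-clockwise traversal).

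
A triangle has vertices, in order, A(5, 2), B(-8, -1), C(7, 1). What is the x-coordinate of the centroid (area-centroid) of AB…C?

4/3

Apply the surveyor's formula. First the cross-terms c_i = x_i·y_{i+1} − x_{i+1}·y_i:
  11, -1, 9  ⇒  2A = 19, A = 9.5.
Then Σ (x_i + x_{i+1})·c_i = 76, so x̄ = 76 / (6·9.5) = 4/3.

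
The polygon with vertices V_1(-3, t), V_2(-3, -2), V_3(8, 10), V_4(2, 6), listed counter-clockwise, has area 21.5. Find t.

The doubled signed area Σ (x_i y_{i+1} − x_{i+1} y_i) is linear in t.
With t=0 it equals 38; the coefficient of t is 5 (from the two edges through V_1).
So 5·t + 38 = 2·21.5 = 43 ⇒ t = 1.

1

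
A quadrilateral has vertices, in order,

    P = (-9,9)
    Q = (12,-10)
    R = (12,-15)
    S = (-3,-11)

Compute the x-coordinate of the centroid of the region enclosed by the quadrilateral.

Apply Gauss's area formula. First the cross-terms c_i = x_i·y_{i+1} − x_{i+1}·y_i:
  -18, -60, -177, -126  ⇒  2A = -381, A = -190.5.
Then Σ (x_i + x_{i+1})·c_i = -1575, so x̄ = -1575 / (6·(-190.5)) = 175/127.

175/127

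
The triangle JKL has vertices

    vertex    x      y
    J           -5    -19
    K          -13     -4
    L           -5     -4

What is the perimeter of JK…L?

40

|JK| = √((-8)² + (15)²) = √289 = 17
|KL| = √((8)² + (0)²) = √64 = 8
|LJ| = √((0)² + (-15)²) = √225 = 15
Perimeter = 17 + 8 + 15 = 40.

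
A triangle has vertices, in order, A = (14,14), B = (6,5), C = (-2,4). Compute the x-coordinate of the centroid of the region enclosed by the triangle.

6

Apply the shoelace (surveyor's) formula. First the cross-terms c_i = x_i·y_{i+1} − x_{i+1}·y_i:
  -14, 34, -84  ⇒  2A = -64, A = -32.
Then Σ (x_i + x_{i+1})·c_i = -1152, so x̄ = -1152 / (6·(-32)) = 6.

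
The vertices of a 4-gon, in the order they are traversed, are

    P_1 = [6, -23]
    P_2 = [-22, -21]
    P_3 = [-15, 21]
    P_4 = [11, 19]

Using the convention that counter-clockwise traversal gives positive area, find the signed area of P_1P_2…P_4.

-1146

Σ = (-632) + (-777) + (-516) + (-367) = -2292
Signed area = Σ/2 = -1146 (negative ⇒ clockwise traversal).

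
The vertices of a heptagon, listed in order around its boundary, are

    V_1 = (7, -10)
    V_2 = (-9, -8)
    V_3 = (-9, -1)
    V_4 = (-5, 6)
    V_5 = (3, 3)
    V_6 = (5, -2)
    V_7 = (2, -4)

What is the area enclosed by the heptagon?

Apply Gauss's area formula: 2A = Σ (x_i·y_{i+1} − x_{i+1}·y_i), indices taken mod 7.
Σ = (-146) + (-63) + (-59) + (-33) + (-21) + (-16) + (8) = -330
Area = |Σ|/2 = 165.

165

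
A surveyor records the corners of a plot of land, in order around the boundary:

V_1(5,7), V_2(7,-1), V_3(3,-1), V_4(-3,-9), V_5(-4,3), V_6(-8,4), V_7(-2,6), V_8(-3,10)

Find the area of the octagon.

Σ = (-54) + (-4) + (-30) + (-45) + (8) + (-40) + (-2) + (-71) = -238
Area = |Σ|/2 = 119.

119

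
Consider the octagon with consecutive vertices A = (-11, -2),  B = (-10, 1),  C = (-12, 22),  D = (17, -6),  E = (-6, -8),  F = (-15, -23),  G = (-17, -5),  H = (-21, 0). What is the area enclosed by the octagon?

Apply the shoelace (surveyor's) formula: 2A = Σ (x_i·y_{i+1} − x_{i+1}·y_i), indices taken mod 8.
Cross-terms: -31, -208, -302, -172, 18, -316, -105, 42  ⇒  Σ = -1074
Area = |Σ|/2 = 537.

537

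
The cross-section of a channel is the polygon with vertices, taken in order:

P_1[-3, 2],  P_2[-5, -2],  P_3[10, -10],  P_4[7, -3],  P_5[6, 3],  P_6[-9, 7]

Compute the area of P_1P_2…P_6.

118.5

Apply the shoelace formula: 2A = Σ (x_i·y_{i+1} − x_{i+1}·y_i), indices taken mod 6.
P_1→P_2: (-3)(-2) − (-5)(2) = 16
P_2→P_3: (-5)(-10) − (10)(-2) = 70
P_3→P_4: (10)(-3) − (7)(-10) = 40
P_4→P_5: (7)(3) − (6)(-3) = 39
P_5→P_6: (6)(7) − (-9)(3) = 69
P_6→P_1: (-9)(2) − (-3)(7) = 3
Σ = 237
Area = |Σ|/2 = 118.5.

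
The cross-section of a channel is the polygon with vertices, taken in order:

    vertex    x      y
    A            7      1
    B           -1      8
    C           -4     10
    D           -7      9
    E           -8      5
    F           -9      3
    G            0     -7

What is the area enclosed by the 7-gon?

Cross-terms: 57, 22, 34, 37, 21, 63, 49  ⇒  Σ = 283
Area = |Σ|/2 = 141.5.

141.5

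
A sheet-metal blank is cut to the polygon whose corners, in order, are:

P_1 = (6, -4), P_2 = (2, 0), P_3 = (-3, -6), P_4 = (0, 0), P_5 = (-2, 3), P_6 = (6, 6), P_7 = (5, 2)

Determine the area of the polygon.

42

Σ = (8) + (-12) + (0) + (0) + (-30) + (-18) + (-32) = -84
Area = |Σ|/2 = 42.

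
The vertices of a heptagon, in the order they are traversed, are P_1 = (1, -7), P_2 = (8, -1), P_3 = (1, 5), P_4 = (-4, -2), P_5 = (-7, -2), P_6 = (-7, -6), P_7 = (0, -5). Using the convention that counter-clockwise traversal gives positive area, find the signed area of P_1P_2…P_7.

88

P_1→P_2: (1)(-1) − (8)(-7) = 55
P_2→P_3: (8)(5) − (1)(-1) = 41
P_3→P_4: (1)(-2) − (-4)(5) = 18
P_4→P_5: (-4)(-2) − (-7)(-2) = -6
P_5→P_6: (-7)(-6) − (-7)(-2) = 28
P_6→P_7: (-7)(-5) − (0)(-6) = 35
P_7→P_1: (0)(-7) − (1)(-5) = 5
Σ = 176
Signed area = Σ/2 = 88 (positive ⇒ counter-clockwise traversal).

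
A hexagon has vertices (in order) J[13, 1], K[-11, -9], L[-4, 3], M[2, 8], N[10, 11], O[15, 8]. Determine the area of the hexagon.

Apply Gauss's area formula: 2A = Σ (x_i·y_{i+1} − x_{i+1}·y_i), indices taken mod 6.
Σ = (-106) + (-69) + (-38) + (-58) + (-85) + (-89) = -445
Area = |Σ|/2 = 222.5.

222.5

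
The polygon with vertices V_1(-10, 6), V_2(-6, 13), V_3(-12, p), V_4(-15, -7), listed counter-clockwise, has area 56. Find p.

Write out the shoelace sum; only the two edges meeting at V_3 involve p:
2·Area = [((-6)·p − (-12)·13) + ((-12)·(-7) − (-15)·p)] + -254
       = 9·p + -14 = 112
⇒ p = 14.

14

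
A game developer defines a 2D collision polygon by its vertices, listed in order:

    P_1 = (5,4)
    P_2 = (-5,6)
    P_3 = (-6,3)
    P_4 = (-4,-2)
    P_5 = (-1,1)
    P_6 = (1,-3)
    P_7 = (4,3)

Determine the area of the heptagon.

53.5

Σ = (50) + (21) + (24) + (-6) + (2) + (15) + (1) = 107
Area = |Σ|/2 = 53.5.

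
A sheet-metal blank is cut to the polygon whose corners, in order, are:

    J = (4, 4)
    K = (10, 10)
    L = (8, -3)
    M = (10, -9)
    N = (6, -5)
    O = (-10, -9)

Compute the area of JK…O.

Apply the shoelace (surveyor's) formula: 2A = Σ (x_i·y_{i+1} − x_{i+1}·y_i), indices taken mod 6.
Σ = (0) + (-110) + (-42) + (4) + (-104) + (-4) = -256
Area = |Σ|/2 = 128.

128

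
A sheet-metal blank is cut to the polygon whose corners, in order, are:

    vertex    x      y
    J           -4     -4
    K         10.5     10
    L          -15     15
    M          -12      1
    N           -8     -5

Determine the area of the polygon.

Apply the shoelace (surveyor's) formula: 2A = Σ (x_i·y_{i+1} − x_{i+1}·y_i), indices taken mod 5.
J→K: (-4)(10) − (10.5)(-4) = 2
K→L: (10.5)(15) − (-15)(10) = 307.5
L→M: (-15)(1) − (-12)(15) = 165
M→N: (-12)(-5) − (-8)(1) = 68
N→J: (-8)(-4) − (-4)(-5) = 12
Σ = 554.5
Area = |Σ|/2 = 277.25.

277.25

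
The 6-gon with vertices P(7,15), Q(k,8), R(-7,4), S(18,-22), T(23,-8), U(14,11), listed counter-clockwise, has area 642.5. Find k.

Write out the shoelace sum; only the two edges meeting at Q involve k:
2·Area = [(7·8 − k·15) + (k·4 − (-7)·8)] + 942
       = -11·k + 1054 = 1285
⇒ k = -21.

-21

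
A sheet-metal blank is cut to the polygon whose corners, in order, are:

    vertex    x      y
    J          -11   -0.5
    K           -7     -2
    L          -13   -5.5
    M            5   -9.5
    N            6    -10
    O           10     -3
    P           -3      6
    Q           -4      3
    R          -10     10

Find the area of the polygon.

221

Apply Gauss's area formula: 2A = Σ (x_i·y_{i+1} − x_{i+1}·y_i), indices taken mod 9.
Cross-terms: 18.5, 12.5, 151, 7, 82, 51, 15, -10, 115  ⇒  Σ = 442
Area = |Σ|/2 = 221.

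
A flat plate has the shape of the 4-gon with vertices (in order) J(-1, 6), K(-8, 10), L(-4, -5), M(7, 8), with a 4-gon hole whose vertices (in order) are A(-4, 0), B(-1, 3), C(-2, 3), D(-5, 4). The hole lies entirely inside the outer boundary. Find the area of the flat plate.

Outer boundary:
Apply Gauss's area formula: 2A = Σ (x_i·y_{i+1} − x_{i+1}·y_i), indices taken mod 4.
Σ = (38) + (80) + (3) + (50) = 171
Area = |Σ|/2 = 85.5.
Hole:
Apply the shoelace formula: 2A = Σ (x_i·y_{i+1} − x_{i+1}·y_i), indices taken mod 4.
Cross-terms: -12, 3, 7, 16  ⇒  Σ = 14
Area = |Σ|/2 = 7.
Net area = 85.5 − 7 = 78.5.

78.5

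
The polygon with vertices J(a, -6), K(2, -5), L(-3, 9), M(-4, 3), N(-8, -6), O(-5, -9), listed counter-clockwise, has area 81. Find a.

0

The doubled signed area Σ (x_i y_{i+1} − x_{i+1} y_i) is linear in a.
With a=0 it equals 162; the coefficient of a is 4 (from the two edges through J).
So 4·a + 162 = 2·81 = 162 ⇒ a = 0.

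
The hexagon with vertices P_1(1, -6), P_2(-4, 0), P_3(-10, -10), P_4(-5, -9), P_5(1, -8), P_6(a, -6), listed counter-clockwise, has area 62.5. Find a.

Write out the shoelace sum; only the two edges meeting at P_6 involve a:
2·Area = [(1·(-6) − a·(-8)) + (a·(-6) − 1·(-6))] + 105
       = 2·a + 105 = 125
⇒ a = 10.

10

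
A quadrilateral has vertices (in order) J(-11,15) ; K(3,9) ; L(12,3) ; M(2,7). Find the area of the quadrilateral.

29

Σ = (-144) + (-99) + (78) + (107) = -58
Area = |Σ|/2 = 29.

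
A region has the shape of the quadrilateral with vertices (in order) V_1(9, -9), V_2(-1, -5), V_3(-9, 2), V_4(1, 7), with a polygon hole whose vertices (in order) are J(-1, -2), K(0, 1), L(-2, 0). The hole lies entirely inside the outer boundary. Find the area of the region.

Outer boundary:
Cross-terms: -54, -47, -65, -72  ⇒  Σ = -238
Area = |Σ|/2 = 119.
Hole:
Apply the shoelace formula: 2A = Σ (x_i·y_{i+1} − x_{i+1}·y_i), indices taken mod 3.
Σ = (-1) + (2) + (4) = 5
Area = |Σ|/2 = 2.5.
Net area = 119 − 2.5 = 116.5.

116.5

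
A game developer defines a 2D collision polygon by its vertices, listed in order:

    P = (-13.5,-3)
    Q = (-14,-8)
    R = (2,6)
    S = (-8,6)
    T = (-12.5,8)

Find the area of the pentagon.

107.25

Cross-terms: 66, -68, 60, 11, 145.5  ⇒  Σ = 214.5
Area = |Σ|/2 = 107.25.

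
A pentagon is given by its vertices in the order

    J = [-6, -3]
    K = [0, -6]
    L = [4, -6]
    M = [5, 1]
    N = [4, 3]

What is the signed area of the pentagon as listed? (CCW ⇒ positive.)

Σ = (36) + (24) + (34) + (11) + (6) = 111
Signed area = Σ/2 = 55.5 (positive ⇒ counter-clockwise traversal).

55.5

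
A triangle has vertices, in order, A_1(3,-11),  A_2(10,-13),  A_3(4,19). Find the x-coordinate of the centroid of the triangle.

Apply the shoelace (surveyor's) formula. First the cross-terms c_i = x_i·y_{i+1} − x_{i+1}·y_i:
  71, 242, -101  ⇒  2A = 212, A = 106.
Then Σ (x_i + x_{i+1})·c_i = 3604, so x̄ = 3604 / (6·106) = 17/3.

17/3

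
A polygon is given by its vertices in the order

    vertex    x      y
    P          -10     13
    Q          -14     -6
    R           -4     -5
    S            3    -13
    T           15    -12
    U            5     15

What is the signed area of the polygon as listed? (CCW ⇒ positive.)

Apply the shoelace formula: 2A = Σ (x_i·y_{i+1} − x_{i+1}·y_i), indices taken mod 6.
Cross-terms: 242, 46, 67, 159, 285, 215  ⇒  Σ = 1014
Signed area = Σ/2 = 507 (positive ⇒ counter-clockwise traversal).

507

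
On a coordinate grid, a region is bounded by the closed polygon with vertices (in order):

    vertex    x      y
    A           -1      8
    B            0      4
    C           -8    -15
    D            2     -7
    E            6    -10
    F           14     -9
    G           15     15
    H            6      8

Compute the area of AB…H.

Σ = (-4) + (32) + (86) + (22) + (86) + (345) + (30) + (56) = 653
Area = |Σ|/2 = 326.5.

326.5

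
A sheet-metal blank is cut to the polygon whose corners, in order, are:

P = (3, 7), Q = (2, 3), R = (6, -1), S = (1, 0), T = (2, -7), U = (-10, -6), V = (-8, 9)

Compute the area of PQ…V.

167

P→Q: (3)(3) − (2)(7) = -5
Q→R: (2)(-1) − (6)(3) = -20
R→S: (6)(0) − (1)(-1) = 1
S→T: (1)(-7) − (2)(0) = -7
T→U: (2)(-6) − (-10)(-7) = -82
U→V: (-10)(9) − (-8)(-6) = -138
V→P: (-8)(7) − (3)(9) = -83
Σ = -334
Area = |Σ|/2 = 167.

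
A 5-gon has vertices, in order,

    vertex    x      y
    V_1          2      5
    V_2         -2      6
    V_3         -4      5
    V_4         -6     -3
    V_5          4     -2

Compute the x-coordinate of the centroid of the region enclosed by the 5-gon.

Apply the shoelace formula. First the cross-terms c_i = x_i·y_{i+1} − x_{i+1}·y_i:
  22, 14, 42, 24, 24  ⇒  2A = 126, A = 63.
Then Σ (x_i + x_{i+1})·c_i = -408, so x̄ = -408 / (6·63) = -68/63.

-68/63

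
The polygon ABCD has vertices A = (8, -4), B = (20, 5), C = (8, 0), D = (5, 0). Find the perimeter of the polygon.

|AB| = √((12)² + (9)²) = √225 = 15
|BC| = √((-12)² + (-5)²) = √169 = 13
|CD| = √((-3)² + (0)²) = √9 = 3
|DA| = √((3)² + (-4)²) = √25 = 5
Perimeter = 15 + 13 + 3 + 5 = 36.

36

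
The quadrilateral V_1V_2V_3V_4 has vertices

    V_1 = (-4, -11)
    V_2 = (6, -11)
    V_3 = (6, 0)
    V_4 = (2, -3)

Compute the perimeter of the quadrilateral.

36

|V_1V_2| = √((10)² + (0)²) = √100 = 10
|V_2V_3| = √((0)² + (11)²) = √121 = 11
|V_3V_4| = √((-4)² + (-3)²) = √25 = 5
|V_4V_1| = √((-6)² + (-8)²) = √100 = 10
Perimeter = 10 + 11 + 5 + 10 = 36.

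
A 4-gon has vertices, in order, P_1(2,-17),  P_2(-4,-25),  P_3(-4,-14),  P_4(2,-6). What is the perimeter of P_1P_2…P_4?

|P_1P_2| = √((-6)² + (-8)²) = √100 = 10
|P_2P_3| = √((0)² + (11)²) = √121 = 11
|P_3P_4| = √((6)² + (8)²) = √100 = 10
|P_4P_1| = √((0)² + (-11)²) = √121 = 11
Perimeter = 10 + 11 + 10 + 11 = 42.

42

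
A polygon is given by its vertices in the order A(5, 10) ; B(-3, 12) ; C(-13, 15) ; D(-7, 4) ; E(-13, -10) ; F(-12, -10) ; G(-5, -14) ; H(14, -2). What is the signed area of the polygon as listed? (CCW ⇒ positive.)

Cross-terms: 90, 111, 53, 122, 10, 118, 206, 150  ⇒  Σ = 860
Signed area = Σ/2 = 430 (positive ⇒ counter-clockwise traversal).

430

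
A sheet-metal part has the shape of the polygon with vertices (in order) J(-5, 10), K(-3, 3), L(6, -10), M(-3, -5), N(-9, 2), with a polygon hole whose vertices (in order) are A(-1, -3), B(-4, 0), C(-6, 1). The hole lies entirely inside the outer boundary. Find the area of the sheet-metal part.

Outer boundary:
Apply the shoelace formula: 2A = Σ (x_i·y_{i+1} − x_{i+1}·y_i), indices taken mod 5.
Cross-terms: 15, 12, -60, -51, -80  ⇒  Σ = -164
Area = |Σ|/2 = 82.
Hole:
A→B: (-1)(0) − (-4)(-3) = -12
B→C: (-4)(1) − (-6)(0) = -4
C→A: (-6)(-3) − (-1)(1) = 19
Σ = 3
Area = |Σ|/2 = 1.5.
Net area = 82 − 1.5 = 80.5.

80.5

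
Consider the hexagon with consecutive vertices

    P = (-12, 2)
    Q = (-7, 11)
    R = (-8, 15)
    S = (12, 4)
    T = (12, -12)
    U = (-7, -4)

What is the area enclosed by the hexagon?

366.5

Apply the shoelace (surveyor's) formula: 2A = Σ (x_i·y_{i+1} − x_{i+1}·y_i), indices taken mod 6.
Σ = (-118) + (-17) + (-212) + (-192) + (-132) + (-62) = -733
Area = |Σ|/2 = 366.5.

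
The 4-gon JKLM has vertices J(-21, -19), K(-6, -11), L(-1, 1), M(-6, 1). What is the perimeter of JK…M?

60

|JK| = √((15)² + (8)²) = √289 = 17
|KL| = √((5)² + (12)²) = √169 = 13
|LM| = √((-5)² + (0)²) = √25 = 5
|MJ| = √((-15)² + (-20)²) = √625 = 25
Perimeter = 17 + 13 + 5 + 25 = 60.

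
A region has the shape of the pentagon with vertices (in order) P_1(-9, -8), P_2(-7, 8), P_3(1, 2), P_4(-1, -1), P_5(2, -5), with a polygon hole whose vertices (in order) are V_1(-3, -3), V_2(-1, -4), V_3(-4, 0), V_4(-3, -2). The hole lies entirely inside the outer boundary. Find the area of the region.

Outer boundary:
Apply the shoelace (surveyor's) formula: 2A = Σ (x_i·y_{i+1} − x_{i+1}·y_i), indices taken mod 5.
P_1→P_2: (-9)(8) − (-7)(-8) = -128
P_2→P_3: (-7)(2) − (1)(8) = -22
P_3→P_4: (1)(-1) − (-1)(2) = 1
P_4→P_5: (-1)(-5) − (2)(-1) = 7
P_5→P_1: (2)(-8) − (-9)(-5) = -61
Σ = -203
Area = |Σ|/2 = 101.5.
Hole:
Cross-terms: 9, -16, 8, 3  ⇒  Σ = 4
Area = |Σ|/2 = 2.
Net area = 101.5 − 2 = 99.5.

99.5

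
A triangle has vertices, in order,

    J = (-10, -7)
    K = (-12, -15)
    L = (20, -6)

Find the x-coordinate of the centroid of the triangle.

Apply the shoelace formula. First the cross-terms c_i = x_i·y_{i+1} − x_{i+1}·y_i:
  66, 372, -200  ⇒  2A = 238, A = 119.
Then Σ (x_i + x_{i+1})·c_i = -476, so x̄ = -476 / (6·119) = -2/3.

-2/3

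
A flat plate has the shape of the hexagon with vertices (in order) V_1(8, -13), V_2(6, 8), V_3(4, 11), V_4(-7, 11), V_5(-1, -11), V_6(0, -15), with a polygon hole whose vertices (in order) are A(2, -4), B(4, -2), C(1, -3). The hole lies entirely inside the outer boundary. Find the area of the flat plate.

Outer boundary:
Σ = (142) + (34) + (121) + (88) + (15) + (120) = 520
Area = |Σ|/2 = 260.
Hole:
Σ = (12) + (-10) + (2) = 4
Area = |Σ|/2 = 2.
Net area = 260 − 2 = 258.

258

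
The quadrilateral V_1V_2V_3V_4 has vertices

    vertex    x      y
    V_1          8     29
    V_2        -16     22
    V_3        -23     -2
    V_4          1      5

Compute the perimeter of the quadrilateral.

100

|V_1V_2| = √((-24)² + (-7)²) = √625 = 25
|V_2V_3| = √((-7)² + (-24)²) = √625 = 25
|V_3V_4| = √((24)² + (7)²) = √625 = 25
|V_4V_1| = √((7)² + (24)²) = √625 = 25
Perimeter = 25 + 25 + 25 + 25 = 100.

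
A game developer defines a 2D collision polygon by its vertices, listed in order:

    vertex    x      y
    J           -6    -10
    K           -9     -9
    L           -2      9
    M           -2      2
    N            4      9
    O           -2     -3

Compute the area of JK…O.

Σ = (-36) + (-99) + (14) + (-26) + (6) + (2) = -139
Area = |Σ|/2 = 69.5.

69.5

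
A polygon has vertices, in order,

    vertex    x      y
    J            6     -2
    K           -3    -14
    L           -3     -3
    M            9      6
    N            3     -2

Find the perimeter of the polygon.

|JK| = √((-9)² + (-12)²) = √225 = 15
|KL| = √((0)² + (11)²) = √121 = 11
|LM| = √((12)² + (9)²) = √225 = 15
|MN| = √((-6)² + (-8)²) = √100 = 10
|NJ| = √((3)² + (0)²) = √9 = 3
Perimeter = 15 + 11 + 15 + 10 + 3 = 54.

54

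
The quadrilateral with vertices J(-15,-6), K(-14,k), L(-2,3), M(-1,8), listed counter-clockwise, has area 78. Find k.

Write out the shoelace sum; only the two edges meeting at K involve k:
2·Area = [((-15)·k − (-14)·(-6)) + ((-14)·3 − (-2)·k)] + 113
       = -13·k + -13 = 156
⇒ k = -13.

-13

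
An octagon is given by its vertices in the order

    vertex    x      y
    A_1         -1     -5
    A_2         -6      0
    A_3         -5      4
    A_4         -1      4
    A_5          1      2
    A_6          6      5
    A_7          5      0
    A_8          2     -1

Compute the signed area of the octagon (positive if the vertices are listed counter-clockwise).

Apply the surveyor's formula: 2A = Σ (x_i·y_{i+1} − x_{i+1}·y_i), indices taken mod 8.
Σ = (-30) + (-24) + (-16) + (-6) + (-7) + (-25) + (-5) + (-11) = -124
Signed area = Σ/2 = -62 (negative ⇒ clockwise traversal).

-62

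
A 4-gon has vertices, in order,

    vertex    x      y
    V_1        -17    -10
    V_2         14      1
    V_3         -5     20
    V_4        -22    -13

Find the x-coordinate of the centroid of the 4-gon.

Apply the shoelace formula. First the cross-terms c_i = x_i·y_{i+1} − x_{i+1}·y_i:
  123, 285, 505, -1  ⇒  2A = 912, A = 456.
Then Σ (x_i + x_{i+1})·c_i = -11400, so x̄ = -11400 / (6·456) = -25/6.

-25/6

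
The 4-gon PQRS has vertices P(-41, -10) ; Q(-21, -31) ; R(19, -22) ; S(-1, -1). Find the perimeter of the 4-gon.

140

|PQ| = √((20)² + (-21)²) = √841 = 29
|QR| = √((40)² + (9)²) = √1681 = 41
|RS| = √((-20)² + (21)²) = √841 = 29
|SP| = √((-40)² + (-9)²) = √1681 = 41
Perimeter = 29 + 41 + 29 + 41 = 140.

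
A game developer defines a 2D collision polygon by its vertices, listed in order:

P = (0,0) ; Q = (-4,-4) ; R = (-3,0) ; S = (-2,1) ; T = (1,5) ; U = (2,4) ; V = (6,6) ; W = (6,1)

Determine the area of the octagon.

37

Σ = (0) + (-12) + (-3) + (-11) + (-6) + (-12) + (-30) + (0) = -74
Area = |Σ|/2 = 37.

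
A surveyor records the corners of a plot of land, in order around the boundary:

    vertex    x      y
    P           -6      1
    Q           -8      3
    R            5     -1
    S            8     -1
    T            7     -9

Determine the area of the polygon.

63

Cross-terms: -10, -7, 3, -65, -47  ⇒  Σ = -126
Area = |Σ|/2 = 63.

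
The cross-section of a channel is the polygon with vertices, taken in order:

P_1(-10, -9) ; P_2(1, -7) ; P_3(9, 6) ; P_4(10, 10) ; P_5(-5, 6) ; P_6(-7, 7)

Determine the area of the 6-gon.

214

Apply Gauss's area formula: 2A = Σ (x_i·y_{i+1} − x_{i+1}·y_i), indices taken mod 6.
Σ = (79) + (69) + (30) + (110) + (7) + (133) = 428
Area = |Σ|/2 = 214.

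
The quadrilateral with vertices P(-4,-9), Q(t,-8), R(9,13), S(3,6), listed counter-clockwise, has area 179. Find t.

11

Write out the shoelace sum; only the two edges meeting at Q involve t:
2·Area = [((-4)·(-8) − t·(-9)) + (t·13 − 9·(-8))] + 12
       = 22·t + 116 = 358
⇒ t = 11.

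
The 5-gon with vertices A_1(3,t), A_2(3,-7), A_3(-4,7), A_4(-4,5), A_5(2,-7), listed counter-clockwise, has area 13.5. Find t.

-8

The doubled signed area Σ (x_i y_{i+1} − x_{i+1} y_i) is linear in t.
With t=0 it equals 19; the coefficient of t is -1 (from the two edges through A_1).
So -1·t + 19 = 2·13.5 = 27 ⇒ t = -8.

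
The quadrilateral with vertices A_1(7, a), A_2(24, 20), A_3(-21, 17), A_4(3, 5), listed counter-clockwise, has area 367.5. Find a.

Write out the shoelace sum; only the two edges meeting at A_1 involve a:
2·Area = [(3·a − 7·5) + (7·20 − 24·a)] + 672
       = -21·a + 777 = 735
⇒ a = 2.

2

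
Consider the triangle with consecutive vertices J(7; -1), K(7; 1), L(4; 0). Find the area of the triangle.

Apply the shoelace (surveyor's) formula: 2A = Σ (x_i·y_{i+1} − x_{i+1}·y_i), indices taken mod 3.
Σ = (14) + (-4) + (-4) = 6
Area = |Σ|/2 = 3.

3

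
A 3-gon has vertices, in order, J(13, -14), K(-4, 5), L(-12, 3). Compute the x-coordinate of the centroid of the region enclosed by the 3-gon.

-1

Apply the shoelace formula. First the cross-terms c_i = x_i·y_{i+1} − x_{i+1}·y_i:
  9, 48, 129  ⇒  2A = 186, A = 93.
Then Σ (x_i + x_{i+1})·c_i = -558, so x̄ = -558 / (6·93) = -1.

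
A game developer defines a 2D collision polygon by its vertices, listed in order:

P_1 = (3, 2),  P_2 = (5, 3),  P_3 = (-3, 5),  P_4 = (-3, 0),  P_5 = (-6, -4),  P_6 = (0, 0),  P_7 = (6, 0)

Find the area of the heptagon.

36

Apply Gauss's area formula: 2A = Σ (x_i·y_{i+1} − x_{i+1}·y_i), indices taken mod 7.
Cross-terms: -1, 34, 15, 12, 0, 0, 12  ⇒  Σ = 72
Area = |Σ|/2 = 36.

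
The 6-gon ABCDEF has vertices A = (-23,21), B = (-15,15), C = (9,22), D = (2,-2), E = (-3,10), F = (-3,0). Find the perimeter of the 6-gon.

112

|AB| = √((8)² + (-6)²) = √100 = 10
|BC| = √((24)² + (7)²) = √625 = 25
|CD| = √((-7)² + (-24)²) = √625 = 25
|DE| = √((-5)² + (12)²) = √169 = 13
|EF| = √((0)² + (-10)²) = √100 = 10
|FA| = √((-20)² + (21)²) = √841 = 29
Perimeter = 10 + 25 + 25 + 13 + 10 + 29 = 112.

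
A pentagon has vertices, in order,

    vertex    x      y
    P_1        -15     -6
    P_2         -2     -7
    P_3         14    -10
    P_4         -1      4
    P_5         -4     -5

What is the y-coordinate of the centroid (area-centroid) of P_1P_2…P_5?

-13/3

Apply the surveyor's formula. First the cross-terms c_i = x_i·y_{i+1} − x_{i+1}·y_i:
  93, 118, 46, 21, -51  ⇒  2A = 227, A = 113.5.
Then Σ (y_i + y_{i+1})·c_i = -2951, so ȳ = -2951 / (6·113.5) = -13/3.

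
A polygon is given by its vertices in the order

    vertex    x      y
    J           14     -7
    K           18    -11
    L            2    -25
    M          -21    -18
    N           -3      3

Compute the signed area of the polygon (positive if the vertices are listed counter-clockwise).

-577.5

Σ = (-28) + (-428) + (-561) + (-117) + (-21) = -1155
Signed area = Σ/2 = -577.5 (negative ⇒ clockwise traversal).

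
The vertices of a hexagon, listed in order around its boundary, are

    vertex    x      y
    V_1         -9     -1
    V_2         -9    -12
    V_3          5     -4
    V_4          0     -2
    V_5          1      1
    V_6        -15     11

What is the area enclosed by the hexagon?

163.5

Apply the shoelace (surveyor's) formula: 2A = Σ (x_i·y_{i+1} − x_{i+1}·y_i), indices taken mod 6.
V_1→V_2: (-9)(-12) − (-9)(-1) = 99
V_2→V_3: (-9)(-4) − (5)(-12) = 96
V_3→V_4: (5)(-2) − (0)(-4) = -10
V_4→V_5: (0)(1) − (1)(-2) = 2
V_5→V_6: (1)(11) − (-15)(1) = 26
V_6→V_1: (-15)(-1) − (-9)(11) = 114
Σ = 327
Area = |Σ|/2 = 163.5.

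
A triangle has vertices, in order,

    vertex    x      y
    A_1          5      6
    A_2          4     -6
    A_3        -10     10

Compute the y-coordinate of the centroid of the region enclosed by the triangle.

Apply the shoelace formula. First the cross-terms c_i = x_i·y_{i+1} − x_{i+1}·y_i:
  -54, -20, -110  ⇒  2A = -184, A = -92.
Then Σ (y_i + y_{i+1})·c_i = -1840, so ȳ = -1840 / (6·(-92)) = 10/3.

10/3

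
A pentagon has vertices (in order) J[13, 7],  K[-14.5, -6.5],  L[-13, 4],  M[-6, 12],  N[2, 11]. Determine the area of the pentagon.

238.25

Σ = (17) + (-142.5) + (-132) + (-90) + (-129) = -476.5
Area = |Σ|/2 = 238.25.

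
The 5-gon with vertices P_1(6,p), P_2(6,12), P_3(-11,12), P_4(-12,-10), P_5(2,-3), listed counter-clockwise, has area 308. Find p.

-3

Write out the shoelace sum; only the two edges meeting at P_1 involve p:
2·Area = [(2·p − 6·(-3)) + (6·12 − 6·p)] + 514
       = -4·p + 604 = 616
⇒ p = -3.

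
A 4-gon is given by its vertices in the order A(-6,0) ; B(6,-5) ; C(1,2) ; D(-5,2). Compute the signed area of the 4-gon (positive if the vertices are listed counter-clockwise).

Apply Gauss's area formula: 2A = Σ (x_i·y_{i+1} − x_{i+1}·y_i), indices taken mod 4.
Cross-terms: 30, 17, 12, 12  ⇒  Σ = 71
Signed area = Σ/2 = 35.5 (positive ⇒ counter-clockwise traversal).

35.5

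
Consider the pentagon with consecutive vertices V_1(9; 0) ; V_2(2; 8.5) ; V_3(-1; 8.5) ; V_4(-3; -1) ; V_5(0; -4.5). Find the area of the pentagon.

91.25

Apply the surveyor's formula: 2A = Σ (x_i·y_{i+1} − x_{i+1}·y_i), indices taken mod 5.
V_1→V_2: (9)(8.5) − (2)(0) = 76.5
V_2→V_3: (2)(8.5) − (-1)(8.5) = 25.5
V_3→V_4: (-1)(-1) − (-3)(8.5) = 26.5
V_4→V_5: (-3)(-4.5) − (0)(-1) = 13.5
V_5→V_1: (0)(0) − (9)(-4.5) = 40.5
Σ = 182.5
Area = |Σ|/2 = 91.25.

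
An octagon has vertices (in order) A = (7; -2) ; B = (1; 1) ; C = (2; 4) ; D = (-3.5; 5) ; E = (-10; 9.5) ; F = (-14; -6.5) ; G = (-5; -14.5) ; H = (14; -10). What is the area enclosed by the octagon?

Apply the surveyor's formula: 2A = Σ (x_i·y_{i+1} − x_{i+1}·y_i), indices taken mod 8.
A→B: (7)(1) − (1)(-2) = 9
B→C: (1)(4) − (2)(1) = 2
C→D: (2)(5) − (-3.5)(4) = 24
D→E: (-3.5)(9.5) − (-10)(5) = 16.75
E→F: (-10)(-6.5) − (-14)(9.5) = 198
F→G: (-14)(-14.5) − (-5)(-6.5) = 170.5
G→H: (-5)(-10) − (14)(-14.5) = 253
H→A: (14)(-2) − (7)(-10) = 42
Σ = 715.25
Area = |Σ|/2 = 357.625.

357.625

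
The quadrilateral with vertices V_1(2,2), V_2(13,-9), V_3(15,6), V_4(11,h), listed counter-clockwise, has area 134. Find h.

Write out the shoelace sum; only the two edges meeting at V_4 involve h:
2·Area = [(15·h − 11·6) + (11·2 − 2·h)] + 169
       = 13·h + 125 = 268
⇒ h = 11.

11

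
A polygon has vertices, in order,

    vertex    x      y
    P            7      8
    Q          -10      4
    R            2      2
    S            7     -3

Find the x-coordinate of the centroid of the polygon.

266/137

Apply Gauss's area formula. First the cross-terms c_i = x_i·y_{i+1} − x_{i+1}·y_i:
  108, -28, -20, 77  ⇒  2A = 137, A = 68.5.
Then Σ (x_i + x_{i+1})·c_i = 798, so x̄ = 798 / (6·68.5) = 266/137.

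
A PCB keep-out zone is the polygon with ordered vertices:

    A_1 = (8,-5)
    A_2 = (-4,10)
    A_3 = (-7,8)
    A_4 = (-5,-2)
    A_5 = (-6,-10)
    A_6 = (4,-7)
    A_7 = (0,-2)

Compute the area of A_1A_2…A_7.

Apply the surveyor's formula: 2A = Σ (x_i·y_{i+1} − x_{i+1}·y_i), indices taken mod 7.
A_1→A_2: (8)(10) − (-4)(-5) = 60
A_2→A_3: (-4)(8) − (-7)(10) = 38
A_3→A_4: (-7)(-2) − (-5)(8) = 54
A_4→A_5: (-5)(-10) − (-6)(-2) = 38
A_5→A_6: (-6)(-7) − (4)(-10) = 82
A_6→A_7: (4)(-2) − (0)(-7) = -8
A_7→A_1: (0)(-5) − (8)(-2) = 16
Σ = 280
Area = |Σ|/2 = 140.

140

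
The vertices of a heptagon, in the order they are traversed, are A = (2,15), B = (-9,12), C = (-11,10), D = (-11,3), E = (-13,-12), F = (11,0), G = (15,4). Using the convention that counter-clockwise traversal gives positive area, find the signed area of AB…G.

421

Apply the shoelace (surveyor's) formula: 2A = Σ (x_i·y_{i+1} − x_{i+1}·y_i), indices taken mod 7.
Σ = (159) + (42) + (77) + (171) + (132) + (44) + (217) = 842
Signed area = Σ/2 = 421 (positive ⇒ counter-clockwise traversal).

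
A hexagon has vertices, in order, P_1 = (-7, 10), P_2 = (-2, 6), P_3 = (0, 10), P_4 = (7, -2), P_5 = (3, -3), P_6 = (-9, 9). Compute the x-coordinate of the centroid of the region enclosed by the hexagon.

Apply the shoelace (surveyor's) formula. First the cross-terms c_i = x_i·y_{i+1} − x_{i+1}·y_i:
  -22, -20, -70, -15, 0, -27  ⇒  2A = -154, A = -77.
Then Σ (x_i + x_{i+1})·c_i = 30, so x̄ = 30 / (6·(-77)) = -5/77.

-5/77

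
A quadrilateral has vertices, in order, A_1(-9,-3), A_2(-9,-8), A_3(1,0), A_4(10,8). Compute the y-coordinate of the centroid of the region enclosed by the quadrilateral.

Apply the shoelace (surveyor's) formula. First the cross-terms c_i = x_i·y_{i+1} − x_{i+1}·y_i:
  45, 8, 8, 42  ⇒  2A = 103, A = 51.5.
Then Σ (y_i + y_{i+1})·c_i = -285, so ȳ = -285 / (6·51.5) = -95/103.

-95/103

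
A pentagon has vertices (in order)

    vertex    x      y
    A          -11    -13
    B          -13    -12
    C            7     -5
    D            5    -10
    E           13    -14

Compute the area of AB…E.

98

Apply the shoelace formula: 2A = Σ (x_i·y_{i+1} − x_{i+1}·y_i), indices taken mod 5.
Σ = (-37) + (149) + (-45) + (60) + (-323) = -196
Area = |Σ|/2 = 98.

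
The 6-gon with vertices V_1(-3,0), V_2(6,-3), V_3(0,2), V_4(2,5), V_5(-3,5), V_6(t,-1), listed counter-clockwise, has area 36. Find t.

The doubled signed area Σ (x_i y_{i+1} − x_{i+1} y_i) is linear in t.
With t=0 it equals 42; the coefficient of t is -5 (from the two edges through V_6).
So -5·t + 42 = 2·36 = 72 ⇒ t = -6.

-6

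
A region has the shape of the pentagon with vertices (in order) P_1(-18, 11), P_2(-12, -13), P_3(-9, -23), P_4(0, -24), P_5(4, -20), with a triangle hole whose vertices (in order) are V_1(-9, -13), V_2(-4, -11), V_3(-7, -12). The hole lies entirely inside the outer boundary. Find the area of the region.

260

Outer boundary:
Σ = (366) + (159) + (216) + (96) + (-316) = 521
Area = |Σ|/2 = 260.5.
Hole:
Apply Gauss's area formula: 2A = Σ (x_i·y_{i+1} − x_{i+1}·y_i), indices taken mod 3.
V_1→V_2: (-9)(-11) − (-4)(-13) = 47
V_2→V_3: (-4)(-12) − (-7)(-11) = -29
V_3→V_1: (-7)(-13) − (-9)(-12) = -17
Σ = 1
Area = |Σ|/2 = 0.5.
Net area = 260.5 − 0.5 = 260.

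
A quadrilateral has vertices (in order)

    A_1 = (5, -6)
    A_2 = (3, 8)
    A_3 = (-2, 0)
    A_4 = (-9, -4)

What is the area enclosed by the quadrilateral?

Apply the shoelace (surveyor's) formula: 2A = Σ (x_i·y_{i+1} − x_{i+1}·y_i), indices taken mod 4.
Cross-terms: 58, 16, 8, 74  ⇒  Σ = 156
Area = |Σ|/2 = 78.

78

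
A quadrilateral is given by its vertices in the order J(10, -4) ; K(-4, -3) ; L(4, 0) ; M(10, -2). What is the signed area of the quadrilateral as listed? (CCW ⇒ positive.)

Apply the surveyor's formula: 2A = Σ (x_i·y_{i+1} − x_{i+1}·y_i), indices taken mod 4.
J→K: (10)(-3) − (-4)(-4) = -46
K→L: (-4)(0) − (4)(-3) = 12
L→M: (4)(-2) − (10)(0) = -8
M→J: (10)(-4) − (10)(-2) = -20
Σ = -62
Signed area = Σ/2 = -31 (negative ⇒ clockwise traversal).

-31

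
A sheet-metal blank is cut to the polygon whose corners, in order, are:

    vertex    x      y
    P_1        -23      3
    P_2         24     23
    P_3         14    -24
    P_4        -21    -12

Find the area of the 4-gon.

1255

Apply Gauss's area formula: 2A = Σ (x_i·y_{i+1} − x_{i+1}·y_i), indices taken mod 4.
Σ = (-601) + (-898) + (-672) + (-339) = -2510
Area = |Σ|/2 = 1255.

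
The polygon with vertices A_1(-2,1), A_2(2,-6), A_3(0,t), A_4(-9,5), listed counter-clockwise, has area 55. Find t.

9

The doubled signed area Σ (x_i y_{i+1} − x_{i+1} y_i) is linear in t.
With t=0 it equals 11; the coefficient of t is 11 (from the two edges through A_3).
So 11·t + 11 = 2·55 = 110 ⇒ t = 9.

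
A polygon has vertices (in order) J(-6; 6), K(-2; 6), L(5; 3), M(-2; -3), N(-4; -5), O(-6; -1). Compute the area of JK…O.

69.5

Apply Gauss's area formula: 2A = Σ (x_i·y_{i+1} − x_{i+1}·y_i), indices taken mod 6.
J→K: (-6)(6) − (-2)(6) = -24
K→L: (-2)(3) − (5)(6) = -36
L→M: (5)(-3) − (-2)(3) = -9
M→N: (-2)(-5) − (-4)(-3) = -2
N→O: (-4)(-1) − (-6)(-5) = -26
O→J: (-6)(6) − (-6)(-1) = -42
Σ = -139
Area = |Σ|/2 = 69.5.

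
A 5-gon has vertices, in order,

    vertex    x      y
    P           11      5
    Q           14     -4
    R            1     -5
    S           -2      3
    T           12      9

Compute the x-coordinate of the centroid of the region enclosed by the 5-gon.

527/84

Apply Gauss's area formula. First the cross-terms c_i = x_i·y_{i+1} − x_{i+1}·y_i:
  -114, -66, -7, -54, -39  ⇒  2A = -280, A = -140.
Then Σ (x_i + x_{i+1})·c_i = -5270, so x̄ = -5270 / (6·(-140)) = 527/84.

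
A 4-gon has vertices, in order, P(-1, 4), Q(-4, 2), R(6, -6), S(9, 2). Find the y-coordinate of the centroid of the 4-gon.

Apply the surveyor's formula. First the cross-terms c_i = x_i·y_{i+1} − x_{i+1}·y_i:
  14, 12, 66, 38  ⇒  2A = 130, A = 65.
Then Σ (y_i + y_{i+1})·c_i = 0, so ȳ = 0 / (6·65) = 0.

0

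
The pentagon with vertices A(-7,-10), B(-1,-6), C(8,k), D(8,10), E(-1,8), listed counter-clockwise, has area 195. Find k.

-10

The doubled signed area Σ (x_i y_{i+1} − x_{i+1} y_i) is linear in k.
With k=0 it equals 300; the coefficient of k is -9 (from the two edges through C).
So -9·k + 300 = 2·195 = 390 ⇒ k = -10.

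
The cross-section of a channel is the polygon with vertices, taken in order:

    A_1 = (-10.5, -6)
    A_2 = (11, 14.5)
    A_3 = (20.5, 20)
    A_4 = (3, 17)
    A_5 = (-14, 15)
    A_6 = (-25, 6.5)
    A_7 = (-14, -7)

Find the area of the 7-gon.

Apply the surveyor's formula: 2A = Σ (x_i·y_{i+1} − x_{i+1}·y_i), indices taken mod 7.
A_1→A_2: (-10.5)(14.5) − (11)(-6) = -86.25
A_2→A_3: (11)(20) − (20.5)(14.5) = -77.25
A_3→A_4: (20.5)(17) − (3)(20) = 288.5
A_4→A_5: (3)(15) − (-14)(17) = 283
A_5→A_6: (-14)(6.5) − (-25)(15) = 284
A_6→A_7: (-25)(-7) − (-14)(6.5) = 266
A_7→A_1: (-14)(-6) − (-10.5)(-7) = 10.5
Σ = 968.5
Area = |Σ|/2 = 484.25.

484.25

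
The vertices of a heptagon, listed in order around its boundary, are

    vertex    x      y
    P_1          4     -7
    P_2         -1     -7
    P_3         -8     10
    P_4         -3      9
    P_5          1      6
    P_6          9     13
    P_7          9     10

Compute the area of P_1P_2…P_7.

Apply the surveyor's formula: 2A = Σ (x_i·y_{i+1} − x_{i+1}·y_i), indices taken mod 7.
Σ = (-35) + (-66) + (-42) + (-27) + (-41) + (-27) + (-103) = -341
Area = |Σ|/2 = 170.5.

170.5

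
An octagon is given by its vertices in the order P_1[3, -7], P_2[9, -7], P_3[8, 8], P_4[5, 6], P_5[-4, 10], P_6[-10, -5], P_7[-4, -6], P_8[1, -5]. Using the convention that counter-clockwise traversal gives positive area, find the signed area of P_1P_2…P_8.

Apply the shoelace (surveyor's) formula: 2A = Σ (x_i·y_{i+1} − x_{i+1}·y_i), indices taken mod 8.
P_1→P_2: (3)(-7) − (9)(-7) = 42
P_2→P_3: (9)(8) − (8)(-7) = 128
P_3→P_4: (8)(6) − (5)(8) = 8
P_4→P_5: (5)(10) − (-4)(6) = 74
P_5→P_6: (-4)(-5) − (-10)(10) = 120
P_6→P_7: (-10)(-6) − (-4)(-5) = 40
P_7→P_8: (-4)(-5) − (1)(-6) = 26
P_8→P_1: (1)(-7) − (3)(-5) = 8
Σ = 446
Signed area = Σ/2 = 223 (positive ⇒ counter-clockwise traversal).

223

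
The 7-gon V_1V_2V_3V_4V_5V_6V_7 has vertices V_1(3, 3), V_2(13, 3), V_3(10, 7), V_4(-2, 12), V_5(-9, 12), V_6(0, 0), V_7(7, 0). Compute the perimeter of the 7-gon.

|V_1V_2| = √((10)² + (0)²) = √100 = 10
|V_2V_3| = √((-3)² + (4)²) = √25 = 5
|V_3V_4| = √((-12)² + (5)²) = √169 = 13
|V_4V_5| = √((-7)² + (0)²) = √49 = 7
|V_5V_6| = √((9)² + (-12)²) = √225 = 15
|V_6V_7| = √((7)² + (0)²) = √49 = 7
|V_7V_1| = √((-4)² + (3)²) = √25 = 5
Perimeter = 10 + 5 + 13 + 7 + 15 + 7 + 5 = 62.

62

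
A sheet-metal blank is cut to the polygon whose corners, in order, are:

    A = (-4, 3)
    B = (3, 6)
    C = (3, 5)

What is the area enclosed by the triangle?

3.5

Apply the shoelace (surveyor's) formula: 2A = Σ (x_i·y_{i+1} − x_{i+1}·y_i), indices taken mod 3.
A→B: (-4)(6) − (3)(3) = -33
B→C: (3)(5) − (3)(6) = -3
C→A: (3)(3) − (-4)(5) = 29
Σ = -7
Area = |Σ|/2 = 3.5.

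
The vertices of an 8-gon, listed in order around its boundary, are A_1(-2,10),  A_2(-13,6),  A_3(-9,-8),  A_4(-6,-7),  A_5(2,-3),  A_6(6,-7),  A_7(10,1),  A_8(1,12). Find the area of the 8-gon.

A_1→A_2: (-2)(6) − (-13)(10) = 118
A_2→A_3: (-13)(-8) − (-9)(6) = 158
A_3→A_4: (-9)(-7) − (-6)(-8) = 15
A_4→A_5: (-6)(-3) − (2)(-7) = 32
A_5→A_6: (2)(-7) − (6)(-3) = 4
A_6→A_7: (6)(1) − (10)(-7) = 76
A_7→A_8: (10)(12) − (1)(1) = 119
A_8→A_1: (1)(10) − (-2)(12) = 34
Σ = 556
Area = |Σ|/2 = 278.

278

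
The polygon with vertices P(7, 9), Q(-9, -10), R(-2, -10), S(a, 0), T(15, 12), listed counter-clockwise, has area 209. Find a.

13

Write out the shoelace sum; only the two edges meeting at S involve a:
2·Area = [((-2)·0 − a·(-10)) + (a·12 − 15·0)] + 132
       = 22·a + 132 = 418
⇒ a = 13.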